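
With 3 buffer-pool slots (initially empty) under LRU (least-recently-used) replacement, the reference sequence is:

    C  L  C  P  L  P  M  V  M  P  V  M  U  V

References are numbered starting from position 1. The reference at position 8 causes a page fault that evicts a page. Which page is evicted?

L

pos 1: C: miss, frames {C}
pos 2: L: miss, frames {C,L}
pos 3: C: hit
pos 4: P: miss, frames {L,C,P}
pos 5: L: hit
pos 6: P: hit
pos 7: M: miss, evict C, frames {L,P,M}
pos 8: V: miss, evict L, frames {P,M,V}
At position 8, page L is evicted.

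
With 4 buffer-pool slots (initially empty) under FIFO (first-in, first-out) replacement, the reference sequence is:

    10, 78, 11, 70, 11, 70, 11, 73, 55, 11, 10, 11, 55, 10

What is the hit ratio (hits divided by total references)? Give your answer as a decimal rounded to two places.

10 -> fault, frames [10]
78 -> fault, frames [10, 78]
11 -> fault, frames [10, 78, 11]
70 -> fault, frames [10, 78, 11, 70]
11 -> hit
70 -> hit
11 -> hit
73 -> fault, evict 10, frames [78, 11, 70, 73]
55 -> fault, evict 78, frames [11, 70, 73, 55]
11 -> hit
10 -> fault, evict 11, frames [70, 73, 55, 10]
11 -> fault, evict 70, frames [73, 55, 10, 11]
55 -> hit
10 -> hit
Hits: 6 of 14 references → 6/14 = 0.4286.

0.43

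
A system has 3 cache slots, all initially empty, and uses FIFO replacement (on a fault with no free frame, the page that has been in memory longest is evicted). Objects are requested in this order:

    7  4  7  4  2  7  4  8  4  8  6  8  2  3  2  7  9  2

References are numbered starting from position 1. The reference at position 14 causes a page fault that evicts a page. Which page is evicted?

pos 1: 7 → fault, frames [7]
pos 2: 4 → fault, frames [7, 4]
pos 3: 7 → hit
pos 4: 4 → hit
pos 5: 2 → fault, frames [7, 4, 2]
pos 6: 7 → hit
pos 7: 4 → hit
pos 8: 8 → fault, evict 7, frames [4, 2, 8]
pos 9: 4 → hit
pos 10: 8 → hit
pos 11: 6 → fault, evict 4, frames [2, 8, 6]
pos 12: 8 → hit
pos 13: 2 → hit
pos 14: 3 → fault, evict 2, frames [8, 6, 3]
At position 14, page 2 is evicted.

2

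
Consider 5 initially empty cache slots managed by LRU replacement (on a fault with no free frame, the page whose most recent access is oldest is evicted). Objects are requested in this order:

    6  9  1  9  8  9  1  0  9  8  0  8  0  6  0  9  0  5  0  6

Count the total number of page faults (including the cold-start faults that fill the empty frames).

6: fault, frames {6}
9: fault, frames {6,9}
1: fault, frames {6,9,1}
9: hit
8: fault, frames {6,1,9,8}
9: hit
1: hit
0: fault, frames {6,8,9,1,0}
9: hit
8: hit
0: hit
8: hit
0: hit
6: hit
0: hit
9: hit
0: hit
5: fault, evict 1, frames {8,6,9,0,5}
0: hit
6: hit
Page faults: 6.

6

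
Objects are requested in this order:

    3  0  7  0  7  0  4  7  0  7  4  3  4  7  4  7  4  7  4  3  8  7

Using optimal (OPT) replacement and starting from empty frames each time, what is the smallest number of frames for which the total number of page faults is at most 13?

f=1: 22 faults
f=2: 10 faults
f=3: 6 faults
f=4: 5 faults
f=5: 5 faults
Smallest f with faults ≤ 13 is 2.

2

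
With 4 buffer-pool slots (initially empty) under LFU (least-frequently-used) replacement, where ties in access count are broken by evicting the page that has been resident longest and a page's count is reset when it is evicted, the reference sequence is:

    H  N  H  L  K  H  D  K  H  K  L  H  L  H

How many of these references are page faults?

H → fault, frames {H}
N → fault, frames {H,N}
H → hit
L → fault, frames {H,N,L}
K → fault, frames {H,N,L,K}
H → hit
D → fault, evict N, frames {H,L,K,D}
K → hit
H → hit
K → hit
L → hit
H → hit
L → hit
H → hit
Page faults: 5.

5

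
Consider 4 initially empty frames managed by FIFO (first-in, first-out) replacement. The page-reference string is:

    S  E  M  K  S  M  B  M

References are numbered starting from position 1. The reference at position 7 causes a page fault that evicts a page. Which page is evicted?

pos 1: S: miss, frames (S)
pos 2: E: miss, frames (S E)
pos 3: M: miss, frames (S E M)
pos 4: K: miss, frames (S E M K)
pos 5: S: hit
pos 6: M: hit
pos 7: B: miss, evict S, frames (E M K B)
At position 7, page S is evicted.

S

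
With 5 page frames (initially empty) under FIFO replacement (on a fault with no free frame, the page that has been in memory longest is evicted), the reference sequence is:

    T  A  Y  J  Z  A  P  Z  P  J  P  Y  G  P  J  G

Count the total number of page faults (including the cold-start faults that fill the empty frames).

T → miss, frames (T)
A → miss, frames (T A)
Y → miss, frames (T A Y)
J → miss, frames (T A Y J)
Z → miss, frames (T A Y J Z)
A → hit
P → miss, evict T, frames (A Y J Z P)
Z → hit
P → hit
J → hit
P → hit
Y → hit
G → miss, evict A, frames (Y J Z P G)
P → hit
J → hit
G → hit
Page faults: 7.

7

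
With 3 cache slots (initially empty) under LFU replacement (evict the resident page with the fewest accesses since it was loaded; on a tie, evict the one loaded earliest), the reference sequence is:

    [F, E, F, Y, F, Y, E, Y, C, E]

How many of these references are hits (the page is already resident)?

F -> miss, frames (F)
E -> miss, frames (F E)
F -> hit
Y -> miss, frames (F E Y)
F -> hit
Y -> hit
E -> hit
Y -> hit
C -> miss, evict E, frames (F Y C)
E -> miss, evict C, frames (F Y E)
Hits: 5.

5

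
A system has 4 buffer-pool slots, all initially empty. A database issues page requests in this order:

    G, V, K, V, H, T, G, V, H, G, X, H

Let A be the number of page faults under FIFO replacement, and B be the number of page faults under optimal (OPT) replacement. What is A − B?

3

Under FIFO: F F F . F F F F . . F F → 9 faults.
Under OPT: F F F . F F . . . . F . → 6 faults.
A − B = 9 − 6 = 3.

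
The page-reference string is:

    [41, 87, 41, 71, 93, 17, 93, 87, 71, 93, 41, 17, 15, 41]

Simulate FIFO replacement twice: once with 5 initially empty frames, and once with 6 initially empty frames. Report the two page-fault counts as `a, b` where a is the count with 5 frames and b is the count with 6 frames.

5 frames: F F . F F F . . . . . . F F → 7 faults.
6 frames: F F . F F F . . . . . . F . → 6 faults.
6 < 7: adding a frame reduced faults, as is typical.

7, 6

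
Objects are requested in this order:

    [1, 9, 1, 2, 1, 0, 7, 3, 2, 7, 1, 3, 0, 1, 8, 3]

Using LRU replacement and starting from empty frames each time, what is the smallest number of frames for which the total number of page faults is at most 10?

f=1: 16 faults
f=2: 14 faults
f=3: 12 faults
f=4: 10 faults
f=5: 7 faults
f=6: 7 faults
f=7: 7 faults
Smallest f with faults ≤ 10 is 4.

4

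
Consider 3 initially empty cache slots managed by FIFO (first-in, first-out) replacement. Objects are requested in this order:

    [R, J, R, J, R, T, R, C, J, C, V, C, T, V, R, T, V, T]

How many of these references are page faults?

R -> fault, frames {R}
J -> fault, frames {R,J}
R -> hit
J -> hit
R -> hit
T -> fault, frames {R,J,T}
R -> hit
C -> fault, evict R, frames {J,T,C}
J -> hit
C -> hit
V -> fault, evict J, frames {T,C,V}
C -> hit
T -> hit
V -> hit
R -> fault, evict T, frames {C,V,R}
T -> fault, evict C, frames {V,R,T}
V -> hit
T -> hit
Page faults: 7.

7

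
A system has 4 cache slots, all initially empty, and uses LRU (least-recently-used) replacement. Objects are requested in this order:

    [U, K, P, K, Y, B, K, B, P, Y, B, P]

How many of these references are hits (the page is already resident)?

7

U -> fault, frames {U}
K -> fault, frames {U,K}
P -> fault, frames {U,K,P}
K -> hit
Y -> fault, frames {U,P,K,Y}
B -> fault, evict U, frames {P,K,Y,B}
K -> hit
B -> hit
P -> hit
Y -> hit
B -> hit
P -> hit
Hits: 7.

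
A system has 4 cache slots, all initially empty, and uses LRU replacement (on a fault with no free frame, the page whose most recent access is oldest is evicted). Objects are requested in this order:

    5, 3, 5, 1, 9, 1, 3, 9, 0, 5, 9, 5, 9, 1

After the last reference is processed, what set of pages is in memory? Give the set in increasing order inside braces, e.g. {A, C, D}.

{0, 1, 5, 9}

5 → miss, frames {5}
3 → miss, frames {5,3}
5 → hit
1 → miss, frames {3,5,1}
9 → miss, frames {3,5,1,9}
1 → hit
3 → hit
9 → hit
0 → miss, evict 5, frames {1,3,9,0}
5 → miss, evict 1, frames {3,9,0,5}
9 → hit
5 → hit
9 → hit
1 → miss, evict 3, frames {0,5,9,1}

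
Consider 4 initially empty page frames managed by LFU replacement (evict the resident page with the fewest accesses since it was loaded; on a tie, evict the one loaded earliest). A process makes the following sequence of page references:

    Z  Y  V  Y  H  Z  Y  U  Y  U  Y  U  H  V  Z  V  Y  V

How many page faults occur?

Z: fault, frames {Z}
Y: fault, frames {Z,Y}
V: fault, frames {Z,Y,V}
Y: hit
H: fault, frames {Z,Y,V,H}
Z: hit
Y: hit
U: fault, evict V, frames {Z,Y,H,U}
Y: hit
U: hit
Y: hit
U: hit
H: hit
V: fault, evict Z, frames {Y,H,U,V}
Z: fault, evict V, frames {Y,H,U,Z}
V: fault, evict Z, frames {Y,H,U,V}
Y: hit
V: hit
Page faults: 8.

8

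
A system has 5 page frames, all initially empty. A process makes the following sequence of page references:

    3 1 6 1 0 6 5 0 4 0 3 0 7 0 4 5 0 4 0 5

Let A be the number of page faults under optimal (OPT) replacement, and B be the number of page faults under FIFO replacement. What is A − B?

-1

Under OPT: F F F . F . F . F . . . F . . . . . . . → 7 faults.
Under FIFO: F F F . F . F . F . F . F . . . . . . . → 8 faults.
A − B = 7 − 8 = -1.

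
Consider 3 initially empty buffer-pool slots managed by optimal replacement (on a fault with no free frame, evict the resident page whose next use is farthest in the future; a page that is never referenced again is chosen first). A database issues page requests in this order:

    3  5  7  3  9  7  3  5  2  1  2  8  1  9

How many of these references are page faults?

3 -> miss, frames {3}
5 -> miss, frames {3,5}
7 -> miss, frames {3,5,7}
3 -> hit
9 -> miss, evict 5, frames {3,7,9}
7 -> hit
3 -> hit
5 -> miss, evict 7, frames {3,9,5}
2 -> miss, evict 5, frames {3,9,2}
1 -> miss, evict 3, frames {9,2,1}
2 -> hit
8 -> miss, evict 2, frames {9,1,8}
1 -> hit
9 -> hit
Page faults: 8.

8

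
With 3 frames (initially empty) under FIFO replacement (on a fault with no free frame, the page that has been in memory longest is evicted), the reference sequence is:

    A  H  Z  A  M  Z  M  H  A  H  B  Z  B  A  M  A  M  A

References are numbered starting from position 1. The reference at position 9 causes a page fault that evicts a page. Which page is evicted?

pos 1: A: miss, frames (A)
pos 2: H: miss, frames (A H)
pos 3: Z: miss, frames (A H Z)
pos 4: A: hit
pos 5: M: miss, evict A, frames (H Z M)
pos 6: Z: hit
pos 7: M: hit
pos 8: H: hit
pos 9: A: miss, evict H, frames (Z M A)
At position 9, page H is evicted.

H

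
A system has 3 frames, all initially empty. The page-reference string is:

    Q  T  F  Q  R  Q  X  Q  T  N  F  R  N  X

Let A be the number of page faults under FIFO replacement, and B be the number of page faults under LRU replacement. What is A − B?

1

Under FIFO: F F F . F F F . F F F F . F → 11 faults.
Under LRU: F F F . F . F . F F F F . F → 10 faults.
A − B = 11 − 10 = 1.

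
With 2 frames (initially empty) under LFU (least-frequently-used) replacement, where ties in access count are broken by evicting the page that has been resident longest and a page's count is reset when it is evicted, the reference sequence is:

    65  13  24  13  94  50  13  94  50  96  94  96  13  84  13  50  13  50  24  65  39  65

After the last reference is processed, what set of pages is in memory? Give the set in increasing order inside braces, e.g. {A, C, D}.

65: fault, frames {65}
13: fault, frames {65,13}
24: fault, evict 65, frames {13,24}
13: hit
94: fault, evict 24, frames {13,94}
50: fault, evict 94, frames {13,50}
13: hit
94: fault, evict 50, frames {13,94}
50: fault, evict 94, frames {13,50}
96: fault, evict 50, frames {13,96}
94: fault, evict 96, frames {13,94}
96: fault, evict 94, frames {13,96}
13: hit
84: fault, evict 96, frames {13,84}
13: hit
50: fault, evict 84, frames {13,50}
13: hit
50: hit
24: fault, evict 50, frames {13,24}
65: fault, evict 24, frames {13,65}
39: fault, evict 65, frames {13,39}
65: fault, evict 39, frames {13,65}

{13, 65}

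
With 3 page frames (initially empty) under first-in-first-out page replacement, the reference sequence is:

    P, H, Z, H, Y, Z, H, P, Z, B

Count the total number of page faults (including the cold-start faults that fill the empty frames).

6

P: fault, frames [P]
H: fault, frames [P, H]
Z: fault, frames [P, H, Z]
H: hit
Y: fault, evict P, frames [H, Z, Y]
Z: hit
H: hit
P: fault, evict H, frames [Z, Y, P]
Z: hit
B: fault, evict Z, frames [Y, P, B]
Page faults: 6.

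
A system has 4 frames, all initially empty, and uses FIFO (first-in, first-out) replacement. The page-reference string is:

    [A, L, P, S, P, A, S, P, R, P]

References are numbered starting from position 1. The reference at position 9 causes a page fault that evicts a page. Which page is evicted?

A

pos 1: A -> fault, frames {A}
pos 2: L -> fault, frames {A,L}
pos 3: P -> fault, frames {A,L,P}
pos 4: S -> fault, frames {A,L,P,S}
pos 5: P -> hit
pos 6: A -> hit
pos 7: S -> hit
pos 8: P -> hit
pos 9: R -> fault, evict A, frames {L,P,S,R}
At position 9, page A is evicted.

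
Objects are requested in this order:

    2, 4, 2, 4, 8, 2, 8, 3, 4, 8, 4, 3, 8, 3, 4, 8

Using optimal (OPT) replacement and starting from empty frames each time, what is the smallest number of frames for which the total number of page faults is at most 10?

2

f=1: 16 faults
f=2: 7 faults
f=3: 4 faults
f=4: 4 faults
Smallest f with faults ≤ 10 is 2.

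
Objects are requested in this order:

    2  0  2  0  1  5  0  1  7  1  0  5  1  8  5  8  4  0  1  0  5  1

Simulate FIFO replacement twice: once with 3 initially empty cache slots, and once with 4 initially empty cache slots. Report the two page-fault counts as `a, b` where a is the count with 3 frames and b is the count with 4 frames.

13, 10

3 frames: F F . . F F . . F . F . F F F . F F F . F . → 13 faults.
4 frames: F F . . F F . . F . . . . F . . F F F . F . → 10 faults.
10 < 13: adding a frame reduced faults, as is typical.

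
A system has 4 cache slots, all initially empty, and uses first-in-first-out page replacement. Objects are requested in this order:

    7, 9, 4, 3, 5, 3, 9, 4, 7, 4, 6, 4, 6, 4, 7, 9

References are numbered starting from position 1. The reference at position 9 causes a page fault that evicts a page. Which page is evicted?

9

pos 1: 7 -> fault, frames [7]
pos 2: 9 -> fault, frames [7, 9]
pos 3: 4 -> fault, frames [7, 9, 4]
pos 4: 3 -> fault, frames [7, 9, 4, 3]
pos 5: 5 -> fault, evict 7, frames [9, 4, 3, 5]
pos 6: 3 -> hit
pos 7: 9 -> hit
pos 8: 4 -> hit
pos 9: 7 -> fault, evict 9, frames [4, 3, 5, 7]
At position 9, page 9 is evicted.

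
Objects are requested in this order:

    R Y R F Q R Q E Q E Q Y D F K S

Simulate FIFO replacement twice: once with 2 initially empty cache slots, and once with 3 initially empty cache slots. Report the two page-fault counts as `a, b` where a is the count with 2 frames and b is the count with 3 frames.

2 frames: F F . F F F . F F . . F F F F F → 12 faults.
3 frames: F F . F F F . F . . . F F F F F → 11 faults.
11 < 12: adding a frame reduced faults, as is typical.

12, 11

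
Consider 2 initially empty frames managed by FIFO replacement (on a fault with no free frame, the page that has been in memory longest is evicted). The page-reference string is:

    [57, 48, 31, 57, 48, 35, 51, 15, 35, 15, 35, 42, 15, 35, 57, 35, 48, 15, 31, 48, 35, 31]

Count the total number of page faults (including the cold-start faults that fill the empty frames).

57: fault, frames {57}
48: fault, frames {57,48}
31: fault, evict 57, frames {48,31}
57: fault, evict 48, frames {31,57}
48: fault, evict 31, frames {57,48}
35: fault, evict 57, frames {48,35}
51: fault, evict 48, frames {35,51}
15: fault, evict 35, frames {51,15}
35: fault, evict 51, frames {15,35}
15: hit
35: hit
42: fault, evict 15, frames {35,42}
15: fault, evict 35, frames {42,15}
35: fault, evict 42, frames {15,35}
57: fault, evict 15, frames {35,57}
35: hit
48: fault, evict 35, frames {57,48}
15: fault, evict 57, frames {48,15}
31: fault, evict 48, frames {15,31}
48: fault, evict 15, frames {31,48}
35: fault, evict 31, frames {48,35}
31: fault, evict 48, frames {35,31}
Page faults: 19.

19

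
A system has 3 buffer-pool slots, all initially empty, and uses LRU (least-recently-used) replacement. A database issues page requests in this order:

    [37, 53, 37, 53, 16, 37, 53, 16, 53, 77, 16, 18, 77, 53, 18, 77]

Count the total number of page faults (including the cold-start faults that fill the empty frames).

37: miss, frames {37}
53: miss, frames {37,53}
37: hit
53: hit
16: miss, frames {37,53,16}
37: hit
53: hit
16: hit
53: hit
77: miss, evict 37, frames {16,53,77}
16: hit
18: miss, evict 53, frames {77,16,18}
77: hit
53: miss, evict 16, frames {18,77,53}
18: hit
77: hit
Page faults: 6.

6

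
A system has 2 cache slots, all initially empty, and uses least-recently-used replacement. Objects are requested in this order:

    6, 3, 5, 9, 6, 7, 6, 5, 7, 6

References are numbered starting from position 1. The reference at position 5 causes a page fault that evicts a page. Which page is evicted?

5

pos 1: 6 → miss, frames (6)
pos 2: 3 → miss, frames (6 3)
pos 3: 5 → miss, evict 6, frames (3 5)
pos 4: 9 → miss, evict 3, frames (5 9)
pos 5: 6 → miss, evict 5, frames (9 6)
At position 5, page 5 is evicted.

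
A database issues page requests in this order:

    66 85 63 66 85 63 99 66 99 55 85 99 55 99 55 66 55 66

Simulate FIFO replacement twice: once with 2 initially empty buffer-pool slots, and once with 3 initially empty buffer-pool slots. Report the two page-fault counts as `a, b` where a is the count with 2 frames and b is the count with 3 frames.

13, 10

2 frames: F F F F F F F F . F F F F . . F . . → 13 faults.
3 frames: F F F . . . F F . F F F . . . F F . → 10 faults.
10 < 13: adding a frame reduced faults, as is typical.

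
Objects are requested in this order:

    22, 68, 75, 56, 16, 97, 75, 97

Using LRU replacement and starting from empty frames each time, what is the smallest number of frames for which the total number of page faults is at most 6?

f=1: 8 faults
f=2: 7 faults
f=3: 7 faults
f=4: 6 faults
f=5: 6 faults
f=6: 6 faults
Smallest f with faults ≤ 6 is 4.

4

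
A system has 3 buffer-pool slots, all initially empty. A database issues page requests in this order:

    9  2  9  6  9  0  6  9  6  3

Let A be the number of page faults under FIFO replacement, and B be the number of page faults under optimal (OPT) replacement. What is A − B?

1

Under FIFO: F F . F . F . F . F → 6 faults.
Under OPT: F F . F . F . . . F → 5 faults.
A − B = 6 − 5 = 1.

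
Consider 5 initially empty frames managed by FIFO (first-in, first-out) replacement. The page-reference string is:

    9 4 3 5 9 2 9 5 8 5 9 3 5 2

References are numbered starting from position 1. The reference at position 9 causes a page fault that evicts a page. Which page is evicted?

pos 1: 9: miss, frames [9]
pos 2: 4: miss, frames [9, 4]
pos 3: 3: miss, frames [9, 4, 3]
pos 4: 5: miss, frames [9, 4, 3, 5]
pos 5: 9: hit
pos 6: 2: miss, frames [9, 4, 3, 5, 2]
pos 7: 9: hit
pos 8: 5: hit
pos 9: 8: miss, evict 9, frames [4, 3, 5, 2, 8]
At position 9, page 9 is evicted.

9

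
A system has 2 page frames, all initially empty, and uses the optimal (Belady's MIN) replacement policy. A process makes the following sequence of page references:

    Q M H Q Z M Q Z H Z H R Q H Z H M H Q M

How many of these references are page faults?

12

Q -> fault, frames [Q]
M -> fault, frames [Q, M]
H -> fault, evict M, frames [Q, H]
Q -> hit
Z -> fault, evict H, frames [Q, Z]
M -> fault, evict Z, frames [Q, M]
Q -> hit
Z -> fault, evict M, frames [Q, Z]
H -> fault, evict Q, frames [Z, H]
Z -> hit
H -> hit
R -> fault, evict Z, frames [H, R]
Q -> fault, evict R, frames [H, Q]
H -> hit
Z -> fault, evict Q, frames [H, Z]
H -> hit
M -> fault, evict Z, frames [H, M]
H -> hit
Q -> fault, evict H, frames [M, Q]
M -> hit
Page faults: 12.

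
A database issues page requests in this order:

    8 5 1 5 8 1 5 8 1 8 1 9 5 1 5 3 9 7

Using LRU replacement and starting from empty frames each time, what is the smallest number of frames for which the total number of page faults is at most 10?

3

f=1: 18 faults
f=2: 14 faults
f=3: 8 faults
f=4: 6 faults
f=5: 6 faults
f=6: 6 faults
Smallest f with faults ≤ 10 is 3.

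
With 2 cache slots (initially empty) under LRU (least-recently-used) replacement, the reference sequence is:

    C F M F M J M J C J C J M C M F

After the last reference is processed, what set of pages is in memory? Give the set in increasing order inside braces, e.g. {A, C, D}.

C: miss, frames (C)
F: miss, frames (C F)
M: miss, evict C, frames (F M)
F: hit
M: hit
J: miss, evict F, frames (M J)
M: hit
J: hit
C: miss, evict M, frames (J C)
J: hit
C: hit
J: hit
M: miss, evict C, frames (J M)
C: miss, evict J, frames (M C)
M: hit
F: miss, evict C, frames (M F)

{F, M}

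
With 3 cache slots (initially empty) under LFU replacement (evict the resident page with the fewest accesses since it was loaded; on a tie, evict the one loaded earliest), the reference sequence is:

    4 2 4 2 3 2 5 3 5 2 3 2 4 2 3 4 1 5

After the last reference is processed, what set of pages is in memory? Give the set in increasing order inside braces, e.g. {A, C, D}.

{2, 4, 5}

4: miss, frames [4]
2: miss, frames [4, 2]
4: hit
2: hit
3: miss, frames [4, 2, 3]
2: hit
5: miss, evict 3, frames [4, 2, 5]
3: miss, evict 5, frames [4, 2, 3]
5: miss, evict 3, frames [4, 2, 5]
2: hit
3: miss, evict 5, frames [4, 2, 3]
2: hit
4: hit
2: hit
3: hit
4: hit
1: miss, evict 3, frames [4, 2, 1]
5: miss, evict 1, frames [4, 2, 5]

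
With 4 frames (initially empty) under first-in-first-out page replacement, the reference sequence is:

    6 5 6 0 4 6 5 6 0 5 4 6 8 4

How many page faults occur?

5

6: fault, frames {6}
5: fault, frames {6,5}
6: hit
0: fault, frames {6,5,0}
4: fault, frames {6,5,0,4}
6: hit
5: hit
6: hit
0: hit
5: hit
4: hit
6: hit
8: fault, evict 6, frames {5,0,4,8}
4: hit
Page faults: 5.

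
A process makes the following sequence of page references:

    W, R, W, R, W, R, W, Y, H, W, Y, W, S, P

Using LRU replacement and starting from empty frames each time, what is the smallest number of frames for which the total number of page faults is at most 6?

3

f=1: 14 faults
f=2: 8 faults
f=3: 6 faults
f=4: 6 faults
f=5: 6 faults
f=6: 6 faults
Smallest f with faults ≤ 6 is 3.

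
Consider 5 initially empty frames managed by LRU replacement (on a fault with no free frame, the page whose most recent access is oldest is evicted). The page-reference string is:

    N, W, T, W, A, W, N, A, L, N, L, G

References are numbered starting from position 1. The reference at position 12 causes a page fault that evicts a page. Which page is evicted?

T

pos 1: N → miss, frames {N}
pos 2: W → miss, frames {N,W}
pos 3: T → miss, frames {N,W,T}
pos 4: W → hit
pos 5: A → miss, frames {N,T,W,A}
pos 6: W → hit
pos 7: N → hit
pos 8: A → hit
pos 9: L → miss, frames {T,W,N,A,L}
pos 10: N → hit
pos 11: L → hit
pos 12: G → miss, evict T, frames {W,A,N,L,G}
At position 12, page T is evicted.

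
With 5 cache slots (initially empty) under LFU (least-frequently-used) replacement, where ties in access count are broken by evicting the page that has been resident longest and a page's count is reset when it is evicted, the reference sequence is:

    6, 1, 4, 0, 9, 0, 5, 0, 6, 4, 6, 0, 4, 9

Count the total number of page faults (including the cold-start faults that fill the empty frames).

6: fault, frames {6}
1: fault, frames {6,1}
4: fault, frames {6,1,4}
0: fault, frames {6,1,4,0}
9: fault, frames {6,1,4,0,9}
0: hit
5: fault, evict 6, frames {1,4,0,9,5}
0: hit
6: fault, evict 1, frames {4,0,9,5,6}
4: hit
6: hit
0: hit
4: hit
9: hit
Page faults: 7.

7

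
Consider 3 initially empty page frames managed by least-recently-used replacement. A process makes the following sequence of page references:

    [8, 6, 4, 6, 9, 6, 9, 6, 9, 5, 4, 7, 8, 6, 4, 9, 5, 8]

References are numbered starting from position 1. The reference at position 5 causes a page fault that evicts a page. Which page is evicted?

8

pos 1: 8 → miss, frames (8)
pos 2: 6 → miss, frames (8 6)
pos 3: 4 → miss, frames (8 6 4)
pos 4: 6 → hit
pos 5: 9 → miss, evict 8, frames (4 6 9)
At position 5, page 8 is evicted.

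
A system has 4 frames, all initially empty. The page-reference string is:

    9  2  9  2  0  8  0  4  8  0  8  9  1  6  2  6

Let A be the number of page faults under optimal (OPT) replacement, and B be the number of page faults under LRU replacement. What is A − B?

-1

Under OPT: F F . . F F . F . . . . F F F . → 8 faults.
Under LRU: F F . . F F . F . . . F F F F . → 9 faults.
A − B = 8 − 9 = -1.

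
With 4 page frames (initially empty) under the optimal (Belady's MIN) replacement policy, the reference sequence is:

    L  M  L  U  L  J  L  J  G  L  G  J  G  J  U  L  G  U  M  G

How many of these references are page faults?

6

L → fault, frames (L)
M → fault, frames (L M)
L → hit
U → fault, frames (L M U)
L → hit
J → fault, frames (L M U J)
L → hit
J → hit
G → fault, evict M, frames (L U J G)
L → hit
G → hit
J → hit
G → hit
J → hit
U → hit
L → hit
G → hit
U → hit
M → fault, evict J, frames (L U G M)
G → hit
Page faults: 6.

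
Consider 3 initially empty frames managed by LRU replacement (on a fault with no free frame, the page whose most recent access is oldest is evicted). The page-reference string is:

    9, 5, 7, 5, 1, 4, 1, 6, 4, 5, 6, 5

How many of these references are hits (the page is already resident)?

9 → miss, frames [9]
5 → miss, frames [9, 5]
7 → miss, frames [9, 5, 7]
5 → hit
1 → miss, evict 9, frames [7, 5, 1]
4 → miss, evict 7, frames [5, 1, 4]
1 → hit
6 → miss, evict 5, frames [4, 1, 6]
4 → hit
5 → miss, evict 1, frames [6, 4, 5]
6 → hit
5 → hit
Hits: 5.

5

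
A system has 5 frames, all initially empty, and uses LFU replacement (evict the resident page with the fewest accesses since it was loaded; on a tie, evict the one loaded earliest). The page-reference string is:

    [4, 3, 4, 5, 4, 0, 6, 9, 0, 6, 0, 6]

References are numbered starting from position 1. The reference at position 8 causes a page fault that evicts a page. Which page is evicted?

pos 1: 4: miss, frames [4]
pos 2: 3: miss, frames [4, 3]
pos 3: 4: hit
pos 4: 5: miss, frames [4, 3, 5]
pos 5: 4: hit
pos 6: 0: miss, frames [4, 3, 5, 0]
pos 7: 6: miss, frames [4, 3, 5, 0, 6]
pos 8: 9: miss, evict 3, frames [4, 5, 0, 6, 9]
At position 8, page 3 is evicted.

3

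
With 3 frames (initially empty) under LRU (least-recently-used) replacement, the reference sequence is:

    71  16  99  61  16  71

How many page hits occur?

1

71 -> miss, frames {71}
16 -> miss, frames {71,16}
99 -> miss, frames {71,16,99}
61 -> miss, evict 71, frames {16,99,61}
16 -> hit
71 -> miss, evict 99, frames {61,16,71}
Hits: 1.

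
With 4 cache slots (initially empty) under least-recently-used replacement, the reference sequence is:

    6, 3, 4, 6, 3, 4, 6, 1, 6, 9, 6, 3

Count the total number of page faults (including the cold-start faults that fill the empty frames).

6: fault, frames [6]
3: fault, frames [6, 3]
4: fault, frames [6, 3, 4]
6: hit
3: hit
4: hit
6: hit
1: fault, frames [3, 4, 6, 1]
6: hit
9: fault, evict 3, frames [4, 1, 6, 9]
6: hit
3: fault, evict 4, frames [1, 9, 6, 3]
Page faults: 6.

6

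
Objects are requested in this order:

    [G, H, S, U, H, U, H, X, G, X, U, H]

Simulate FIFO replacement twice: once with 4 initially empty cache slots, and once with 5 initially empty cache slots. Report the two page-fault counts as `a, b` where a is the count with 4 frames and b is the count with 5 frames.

4 frames: F F F F . . . F F . . F → 7 faults.
5 frames: F F F F . . . F . . . . → 5 faults.
5 < 7: adding a frame reduced faults, as is typical.

7, 5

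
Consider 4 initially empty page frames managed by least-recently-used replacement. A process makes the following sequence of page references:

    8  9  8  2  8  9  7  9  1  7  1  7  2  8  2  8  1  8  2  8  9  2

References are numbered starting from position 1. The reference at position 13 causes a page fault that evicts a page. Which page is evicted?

8

pos 1: 8 → miss, frames {8}
pos 2: 9 → miss, frames {8,9}
pos 3: 8 → hit
pos 4: 2 → miss, frames {9,8,2}
pos 5: 8 → hit
pos 6: 9 → hit
pos 7: 7 → miss, frames {2,8,9,7}
pos 8: 9 → hit
pos 9: 1 → miss, evict 2, frames {8,7,9,1}
pos 10: 7 → hit
pos 11: 1 → hit
pos 12: 7 → hit
pos 13: 2 → miss, evict 8, frames {9,1,7,2}
At position 13, page 8 is evicted.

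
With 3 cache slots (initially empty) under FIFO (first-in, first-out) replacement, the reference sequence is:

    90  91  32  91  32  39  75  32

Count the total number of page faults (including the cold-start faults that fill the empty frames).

5

90: miss, frames (90)
91: miss, frames (90 91)
32: miss, frames (90 91 32)
91: hit
32: hit
39: miss, evict 90, frames (91 32 39)
75: miss, evict 91, frames (32 39 75)
32: hit
Page faults: 5.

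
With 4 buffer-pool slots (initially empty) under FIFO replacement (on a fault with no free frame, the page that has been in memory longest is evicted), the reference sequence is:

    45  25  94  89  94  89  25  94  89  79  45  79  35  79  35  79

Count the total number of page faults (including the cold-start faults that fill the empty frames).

7

45 -> fault, frames {45}
25 -> fault, frames {45,25}
94 -> fault, frames {45,25,94}
89 -> fault, frames {45,25,94,89}
94 -> hit
89 -> hit
25 -> hit
94 -> hit
89 -> hit
79 -> fault, evict 45, frames {25,94,89,79}
45 -> fault, evict 25, frames {94,89,79,45}
79 -> hit
35 -> fault, evict 94, frames {89,79,45,35}
79 -> hit
35 -> hit
79 -> hit
Page faults: 7.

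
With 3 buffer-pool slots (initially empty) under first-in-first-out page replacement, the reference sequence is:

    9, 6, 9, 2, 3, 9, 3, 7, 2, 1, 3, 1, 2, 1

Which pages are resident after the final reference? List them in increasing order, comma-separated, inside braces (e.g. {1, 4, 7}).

9 → miss, frames {9}
6 → miss, frames {9,6}
9 → hit
2 → miss, frames {9,6,2}
3 → miss, evict 9, frames {6,2,3}
9 → miss, evict 6, frames {2,3,9}
3 → hit
7 → miss, evict 2, frames {3,9,7}
2 → miss, evict 3, frames {9,7,2}
1 → miss, evict 9, frames {7,2,1}
3 → miss, evict 7, frames {2,1,3}
1 → hit
2 → hit
1 → hit

{1, 2, 3}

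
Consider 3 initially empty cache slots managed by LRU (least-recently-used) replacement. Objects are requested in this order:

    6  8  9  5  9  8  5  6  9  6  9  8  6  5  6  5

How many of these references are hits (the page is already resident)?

6 -> miss, frames {6}
8 -> miss, frames {6,8}
9 -> miss, frames {6,8,9}
5 -> miss, evict 6, frames {8,9,5}
9 -> hit
8 -> hit
5 -> hit
6 -> miss, evict 9, frames {8,5,6}
9 -> miss, evict 8, frames {5,6,9}
6 -> hit
9 -> hit
8 -> miss, evict 5, frames {6,9,8}
6 -> hit
5 -> miss, evict 9, frames {8,6,5}
6 -> hit
5 -> hit
Hits: 8.

8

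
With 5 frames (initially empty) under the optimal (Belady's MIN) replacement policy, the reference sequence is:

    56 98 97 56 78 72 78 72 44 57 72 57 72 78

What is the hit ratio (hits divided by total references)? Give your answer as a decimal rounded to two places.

0.50

56 → fault, frames {56}
98 → fault, frames {56,98}
97 → fault, frames {56,98,97}
56 → hit
78 → fault, frames {56,98,97,78}
72 → fault, frames {56,98,97,78,72}
78 → hit
72 → hit
44 → fault, evict 97, frames {56,98,78,72,44}
57 → fault, evict 44, frames {56,98,78,72,57}
72 → hit
57 → hit
72 → hit
78 → hit
Hits: 7 of 14 references → 7/14 = 0.5000.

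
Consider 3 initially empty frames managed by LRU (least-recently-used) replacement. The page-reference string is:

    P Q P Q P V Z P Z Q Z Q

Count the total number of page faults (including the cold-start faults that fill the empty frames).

P → fault, frames [P]
Q → fault, frames [P, Q]
P → hit
Q → hit
P → hit
V → fault, frames [Q, P, V]
Z → fault, evict Q, frames [P, V, Z]
P → hit
Z → hit
Q → fault, evict V, frames [P, Z, Q]
Z → hit
Q → hit
Page faults: 5.

5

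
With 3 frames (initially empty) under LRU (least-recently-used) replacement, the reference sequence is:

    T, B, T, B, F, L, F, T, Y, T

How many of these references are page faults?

6

T: fault, frames (T)
B: fault, frames (T B)
T: hit
B: hit
F: fault, frames (T B F)
L: fault, evict T, frames (B F L)
F: hit
T: fault, evict B, frames (L F T)
Y: fault, evict L, frames (F T Y)
T: hit
Page faults: 6.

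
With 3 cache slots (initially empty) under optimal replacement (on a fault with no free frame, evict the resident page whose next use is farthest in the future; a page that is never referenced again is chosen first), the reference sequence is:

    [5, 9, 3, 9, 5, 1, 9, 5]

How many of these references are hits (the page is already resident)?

4

5: fault, frames [5]
9: fault, frames [5, 9]
3: fault, frames [5, 9, 3]
9: hit
5: hit
1: fault, evict 3, frames [5, 9, 1]
9: hit
5: hit
Hits: 4.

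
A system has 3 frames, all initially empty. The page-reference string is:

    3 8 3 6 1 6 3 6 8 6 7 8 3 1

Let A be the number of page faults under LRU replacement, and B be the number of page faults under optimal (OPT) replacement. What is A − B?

1

Under LRU: F F . F F . . . F . F . F F → 8 faults.
Under OPT: F F . F F . . . F . F . . F → 7 faults.
A − B = 8 − 7 = 1.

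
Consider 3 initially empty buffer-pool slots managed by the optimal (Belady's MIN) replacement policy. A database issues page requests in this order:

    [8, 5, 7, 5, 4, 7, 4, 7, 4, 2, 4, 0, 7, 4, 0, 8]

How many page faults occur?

8: miss, frames [8]
5: miss, frames [8, 5]
7: miss, frames [8, 5, 7]
5: hit
4: miss, evict 5, frames [8, 7, 4]
7: hit
4: hit
7: hit
4: hit
2: miss, evict 8, frames [7, 4, 2]
4: hit
0: miss, evict 2, frames [7, 4, 0]
7: hit
4: hit
0: hit
8: miss, evict 0, frames [7, 4, 8]
Page faults: 7.

7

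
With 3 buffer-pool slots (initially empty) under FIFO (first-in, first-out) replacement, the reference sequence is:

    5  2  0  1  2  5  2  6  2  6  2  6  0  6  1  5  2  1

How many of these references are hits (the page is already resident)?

5 -> miss, frames [5]
2 -> miss, frames [5, 2]
0 -> miss, frames [5, 2, 0]
1 -> miss, evict 5, frames [2, 0, 1]
2 -> hit
5 -> miss, evict 2, frames [0, 1, 5]
2 -> miss, evict 0, frames [1, 5, 2]
6 -> miss, evict 1, frames [5, 2, 6]
2 -> hit
6 -> hit
2 -> hit
6 -> hit
0 -> miss, evict 5, frames [2, 6, 0]
6 -> hit
1 -> miss, evict 2, frames [6, 0, 1]
5 -> miss, evict 6, frames [0, 1, 5]
2 -> miss, evict 0, frames [1, 5, 2]
1 -> hit
Hits: 7.

7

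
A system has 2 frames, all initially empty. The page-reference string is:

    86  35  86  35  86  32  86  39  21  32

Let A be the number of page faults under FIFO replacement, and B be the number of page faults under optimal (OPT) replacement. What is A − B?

2

Under FIFO: F F . . . F F F F F → 7 faults.
Under OPT: F F . . . F . F F . → 5 faults.
A − B = 7 − 5 = 2.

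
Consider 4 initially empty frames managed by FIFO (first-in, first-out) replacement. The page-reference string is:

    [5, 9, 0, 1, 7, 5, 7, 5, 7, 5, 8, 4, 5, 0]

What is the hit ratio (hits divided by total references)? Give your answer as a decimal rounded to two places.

0.36

5 → fault, frames [5]
9 → fault, frames [5, 9]
0 → fault, frames [5, 9, 0]
1 → fault, frames [5, 9, 0, 1]
7 → fault, evict 5, frames [9, 0, 1, 7]
5 → fault, evict 9, frames [0, 1, 7, 5]
7 → hit
5 → hit
7 → hit
5 → hit
8 → fault, evict 0, frames [1, 7, 5, 8]
4 → fault, evict 1, frames [7, 5, 8, 4]
5 → hit
0 → fault, evict 7, frames [5, 8, 4, 0]
Hits: 5 of 14 references → 5/14 = 0.3571.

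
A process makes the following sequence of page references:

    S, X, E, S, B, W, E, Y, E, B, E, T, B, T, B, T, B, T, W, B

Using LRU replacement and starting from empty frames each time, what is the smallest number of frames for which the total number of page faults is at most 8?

f=1: 20 faults
f=2: 13 faults
f=3: 10 faults
f=4: 8 faults
f=5: 7 faults
f=6: 7 faults
f=7: 7 faults
Smallest f with faults ≤ 8 is 4.

4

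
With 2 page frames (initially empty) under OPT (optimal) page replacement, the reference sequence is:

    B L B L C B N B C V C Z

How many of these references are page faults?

7

B → miss, frames [B]
L → miss, frames [B, L]
B → hit
L → hit
C → miss, evict L, frames [B, C]
B → hit
N → miss, evict C, frames [B, N]
B → hit
C → miss, evict N, frames [B, C]
V → miss, evict B, frames [C, V]
C → hit
Z → miss, evict V, frames [C, Z]
Page faults: 7.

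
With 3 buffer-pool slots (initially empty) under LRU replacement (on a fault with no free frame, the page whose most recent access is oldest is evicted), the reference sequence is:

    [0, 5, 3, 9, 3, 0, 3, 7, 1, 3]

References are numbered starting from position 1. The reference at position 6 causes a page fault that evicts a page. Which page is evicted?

5

pos 1: 0: miss, frames (0)
pos 2: 5: miss, frames (0 5)
pos 3: 3: miss, frames (0 5 3)
pos 4: 9: miss, evict 0, frames (5 3 9)
pos 5: 3: hit
pos 6: 0: miss, evict 5, frames (9 3 0)
At position 6, page 5 is evicted.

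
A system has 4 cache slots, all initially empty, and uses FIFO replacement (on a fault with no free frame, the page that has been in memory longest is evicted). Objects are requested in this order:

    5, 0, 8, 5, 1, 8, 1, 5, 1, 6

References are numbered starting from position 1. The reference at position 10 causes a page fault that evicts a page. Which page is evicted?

pos 1: 5: fault, frames [5]
pos 2: 0: fault, frames [5, 0]
pos 3: 8: fault, frames [5, 0, 8]
pos 4: 5: hit
pos 5: 1: fault, frames [5, 0, 8, 1]
pos 6: 8: hit
pos 7: 1: hit
pos 8: 5: hit
pos 9: 1: hit
pos 10: 6: fault, evict 5, frames [0, 8, 1, 6]
At position 10, page 5 is evicted.

5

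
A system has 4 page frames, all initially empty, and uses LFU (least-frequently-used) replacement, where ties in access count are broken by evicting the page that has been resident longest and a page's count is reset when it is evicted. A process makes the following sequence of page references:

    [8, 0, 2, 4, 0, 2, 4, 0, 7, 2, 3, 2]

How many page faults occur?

8 -> miss, frames [8]
0 -> miss, frames [8, 0]
2 -> miss, frames [8, 0, 2]
4 -> miss, frames [8, 0, 2, 4]
0 -> hit
2 -> hit
4 -> hit
0 -> hit
7 -> miss, evict 8, frames [0, 2, 4, 7]
2 -> hit
3 -> miss, evict 7, frames [0, 2, 4, 3]
2 -> hit
Page faults: 6.

6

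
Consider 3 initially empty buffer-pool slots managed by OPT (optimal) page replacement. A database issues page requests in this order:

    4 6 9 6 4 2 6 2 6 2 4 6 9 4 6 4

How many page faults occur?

4: miss, frames {4}
6: miss, frames {4,6}
9: miss, frames {4,6,9}
6: hit
4: hit
2: miss, evict 9, frames {4,6,2}
6: hit
2: hit
6: hit
2: hit
4: hit
6: hit
9: miss, evict 2, frames {4,6,9}
4: hit
6: hit
4: hit
Page faults: 5.

5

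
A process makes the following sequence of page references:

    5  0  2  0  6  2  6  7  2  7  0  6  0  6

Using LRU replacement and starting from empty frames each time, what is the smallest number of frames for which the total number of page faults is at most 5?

f=1: 14 faults
f=2: 9 faults
f=3: 7 faults
f=4: 5 faults
f=5: 5 faults
Smallest f with faults ≤ 5 is 4.

4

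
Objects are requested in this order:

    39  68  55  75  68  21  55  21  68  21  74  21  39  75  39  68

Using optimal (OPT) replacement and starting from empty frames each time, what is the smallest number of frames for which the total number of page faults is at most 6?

5

f=1: 16 faults
f=2: 11 faults
f=3: 8 faults
f=4: 7 faults
f=5: 6 faults
f=6: 6 faults
Smallest f with faults ≤ 6 is 5.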